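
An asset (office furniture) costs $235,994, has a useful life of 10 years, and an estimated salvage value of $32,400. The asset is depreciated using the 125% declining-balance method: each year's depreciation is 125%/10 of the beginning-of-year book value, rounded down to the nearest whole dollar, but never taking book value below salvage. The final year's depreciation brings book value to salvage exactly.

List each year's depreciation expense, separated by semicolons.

$29,499; $25,811; $22,585; $19,762; $17,292; $15,130; $13,239; $11,584; $10,136; $38,556

Depreciable base = $235,994 − $32,400 = $203,594.
Year 1: ⌊$235,994 × 125%/10⌋ = $29,499. Book value $206,495.
Year 2: ⌊$206,495 × 125%/10⌋ = $25,811. Book value $180,684.
Year 3: ⌊$180,684 × 125%/10⌋ = $22,585. Book value $158,099.
Year 4: ⌊$158,099 × 125%/10⌋ = $19,762. Book value $138,337.
Year 5: ⌊$138,337 × 125%/10⌋ = $17,292. Book value $121,045.
Year 6: ⌊$121,045 × 125%/10⌋ = $15,130. Book value $105,915.
Year 7: ⌊$105,915 × 125%/10⌋ = $13,239. Book value $92,676.
Year 8: ⌊$92,676 × 125%/10⌋ = $11,584. Book value $81,092.
Year 9: ⌊$81,092 × 125%/10⌋ = $10,136. Book value $70,956.
Year 10 (final): $70,956 − $32,400 = $38,556. Book value $32,400.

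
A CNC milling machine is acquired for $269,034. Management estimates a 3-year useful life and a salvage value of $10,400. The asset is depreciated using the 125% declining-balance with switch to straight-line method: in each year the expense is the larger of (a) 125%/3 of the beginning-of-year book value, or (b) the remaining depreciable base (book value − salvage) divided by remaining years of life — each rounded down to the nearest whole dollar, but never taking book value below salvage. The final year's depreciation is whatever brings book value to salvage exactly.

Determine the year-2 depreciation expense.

Depreciable base = $269,034 − $10,400 = $258,634.
Year 1: DB = ⌊$269,034 × 125%/3⌋ = $112,097; SL = ⌊$258,634/3⌋ = $86,211 → take DB $112,097. Book value $156,937.
Year 2: DB = ⌊$156,937 × 125%/3⌋ = $65,390; SL = ⌊$146,537/2⌋ = $73,268 → take SL $73,268. Book value $83,669.

$73,268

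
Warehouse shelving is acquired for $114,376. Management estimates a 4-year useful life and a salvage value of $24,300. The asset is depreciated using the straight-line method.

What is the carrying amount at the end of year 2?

$69,338

Depreciable base = $114,376 − $24,300 = $90,076.
Annual expense = $90,076 / 4 = $22,519.
End of year 1: book value $91,857.
End of year 2: book value $69,338.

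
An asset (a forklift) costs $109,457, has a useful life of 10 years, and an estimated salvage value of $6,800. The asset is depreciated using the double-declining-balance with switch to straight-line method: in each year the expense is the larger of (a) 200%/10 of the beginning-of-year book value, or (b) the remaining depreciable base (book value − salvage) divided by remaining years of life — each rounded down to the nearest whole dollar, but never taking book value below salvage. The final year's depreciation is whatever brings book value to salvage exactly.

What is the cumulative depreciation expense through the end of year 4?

$64,622

Depreciable base = $109,457 − $6,800 = $102,657.
Year 1: DB = ⌊$109,457 × 200%/10⌋ = $21,891; SL = ⌊$102,657/10⌋ = $10,265 → take DB $21,891. Book value $87,566.
Year 2: DB = ⌊$87,566 × 200%/10⌋ = $17,513; SL = ⌊$80,766/9⌋ = $8,974 → take DB $17,513. Book value $70,053.
Year 3: DB = ⌊$70,053 × 200%/10⌋ = $14,010; SL = ⌊$63,253/8⌋ = $7,906 → take DB $14,010. Book value $56,043.
Year 4: DB = ⌊$56,043 × 200%/10⌋ = $11,208; SL = ⌊$49,243/7⌋ = $7,034 → take DB $11,208. Book value $44,835.
Accumulated through year 4 = $109,457 − $44,835 = $64,622.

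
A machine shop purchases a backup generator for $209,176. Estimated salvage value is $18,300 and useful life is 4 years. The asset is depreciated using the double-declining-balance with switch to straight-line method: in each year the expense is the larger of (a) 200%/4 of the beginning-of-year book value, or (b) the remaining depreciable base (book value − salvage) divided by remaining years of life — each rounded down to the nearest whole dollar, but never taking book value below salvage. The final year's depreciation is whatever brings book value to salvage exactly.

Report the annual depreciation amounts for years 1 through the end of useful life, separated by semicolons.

$104,588; $52,294; $26,147; $7,847

Depreciable base = $209,176 − $18,300 = $190,876.
Year 1: DB = ⌊$209,176 × 200%/4⌋ = $104,588; SL = ⌊$190,876/4⌋ = $47,719 → take DB $104,588. Book value $104,588.
Year 2: DB = ⌊$104,588 × 200%/4⌋ = $52,294; SL = ⌊$86,288/3⌋ = $28,762 → take DB $52,294. Book value $52,294.
Year 3: DB = ⌊$52,294 × 200%/4⌋ = $26,147; SL = ⌊$33,994/2⌋ = $16,997 → take DB $26,147. Book value $26,147.
Year 4 (final): $26,147 − $18,300 = $7,847. Book value $18,300.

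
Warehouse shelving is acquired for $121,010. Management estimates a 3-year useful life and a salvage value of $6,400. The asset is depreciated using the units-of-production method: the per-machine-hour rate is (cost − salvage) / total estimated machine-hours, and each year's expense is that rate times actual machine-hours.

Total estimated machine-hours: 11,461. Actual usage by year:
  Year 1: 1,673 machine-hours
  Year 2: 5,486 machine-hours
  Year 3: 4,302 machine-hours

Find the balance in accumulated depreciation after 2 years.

$71,590

Depreciable base = $121,010 − $6,400 = $114,610.
Rate = $114,610 / 11,461 machine-hours = $10 per machine-hour.
Year 1: 1,673 × $10 = $16,730. Book value $104,280.
Year 2: 5,486 × $10 = $54,860. Book value $49,420.
Accumulated through year 2 = $121,010 − $49,420 = $71,590.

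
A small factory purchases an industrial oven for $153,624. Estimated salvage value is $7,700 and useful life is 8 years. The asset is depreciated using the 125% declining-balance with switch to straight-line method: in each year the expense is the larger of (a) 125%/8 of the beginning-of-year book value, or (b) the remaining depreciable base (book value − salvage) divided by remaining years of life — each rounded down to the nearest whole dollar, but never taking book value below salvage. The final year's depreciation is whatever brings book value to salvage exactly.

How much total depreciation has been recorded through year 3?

$61,344

Depreciable base = $153,624 − $7,700 = $145,924.
Year 1: DB = ⌊$153,624 × 125%/8⌋ = $24,003; SL = ⌊$145,924/8⌋ = $18,240 → take DB $24,003. Book value $129,621.
Year 2: DB = ⌊$129,621 × 125%/8⌋ = $20,253; SL = ⌊$121,921/7⌋ = $17,417 → take DB $20,253. Book value $109,368.
Year 3: DB = ⌊$109,368 × 125%/8⌋ = $17,088; SL = ⌊$101,668/6⌋ = $16,944 → take DB $17,088. Book value $92,280.
Accumulated through year 3 = $153,624 − $92,280 = $61,344.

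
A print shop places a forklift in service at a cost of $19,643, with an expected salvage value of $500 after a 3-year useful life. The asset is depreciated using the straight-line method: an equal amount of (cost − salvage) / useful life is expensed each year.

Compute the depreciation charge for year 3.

$6,381

Depreciable base = $19,643 − $500 = $19,143.
Annual expense = $19,143 / 3 = $6,381.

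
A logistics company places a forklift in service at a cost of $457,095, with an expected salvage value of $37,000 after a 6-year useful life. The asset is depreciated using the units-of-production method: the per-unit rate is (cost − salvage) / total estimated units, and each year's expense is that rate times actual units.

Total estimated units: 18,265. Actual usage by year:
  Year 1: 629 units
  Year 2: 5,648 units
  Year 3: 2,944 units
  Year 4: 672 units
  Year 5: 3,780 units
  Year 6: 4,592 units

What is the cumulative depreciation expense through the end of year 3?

$212,083

Depreciable base = $457,095 − $37,000 = $420,095.
Rate = $420,095 / 18,265 units = $23 per unit.
Year 1: 629 × $23 = $14,467. Book value $442,628.
Year 2: 5,648 × $23 = $129,904. Book value $312,724.
Year 3: 2,944 × $23 = $67,712. Book value $245,012.
Accumulated through year 3 = $457,095 − $245,012 = $212,083.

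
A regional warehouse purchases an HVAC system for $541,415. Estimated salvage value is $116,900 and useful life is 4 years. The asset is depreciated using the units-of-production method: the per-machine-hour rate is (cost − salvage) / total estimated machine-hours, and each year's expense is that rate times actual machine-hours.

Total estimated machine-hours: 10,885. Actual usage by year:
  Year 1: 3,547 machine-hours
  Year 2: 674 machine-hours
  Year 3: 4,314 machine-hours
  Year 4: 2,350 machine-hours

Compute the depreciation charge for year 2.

$26,286

Depreciable base = $541,415 − $116,900 = $424,515.
Rate = $424,515 / 10,885 machine-hours = $39 per machine-hour.
Year 1: 3,547 × $39 = $138,333. Book value $403,082.
Year 2: 674 × $39 = $26,286. Book value $376,796.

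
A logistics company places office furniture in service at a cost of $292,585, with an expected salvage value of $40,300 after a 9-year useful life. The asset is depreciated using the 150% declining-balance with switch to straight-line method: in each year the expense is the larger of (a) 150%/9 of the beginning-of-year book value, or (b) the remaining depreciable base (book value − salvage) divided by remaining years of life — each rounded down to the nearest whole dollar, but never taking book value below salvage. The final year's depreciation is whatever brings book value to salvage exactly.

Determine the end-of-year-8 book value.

Depreciable base = $292,585 − $40,300 = $252,285.
Year 1: DB = ⌊$292,585 × 150%/9⌋ = $48,764; SL = ⌊$252,285/9⌋ = $28,031 → take DB $48,764. Book value $243,821.
Year 2: DB = ⌊$243,821 × 150%/9⌋ = $40,636; SL = ⌊$203,521/8⌋ = $25,440 → take DB $40,636. Book value $203,185.
Year 3: DB = ⌊$203,185 × 150%/9⌋ = $33,864; SL = ⌊$162,885/7⌋ = $23,269 → take DB $33,864. Book value $169,321.
Year 4: DB = ⌊$169,321 × 150%/9⌋ = $28,220; SL = ⌊$129,021/6⌋ = $21,503 → take DB $28,220. Book value $141,101.
Year 5: DB = ⌊$141,101 × 150%/9⌋ = $23,516; SL = ⌊$100,801/5⌋ = $20,160 → take DB $23,516. Book value $117,585.
Year 6: DB = ⌊$117,585 × 150%/9⌋ = $19,597; SL = ⌊$77,285/4⌋ = $19,321 → take DB $19,597. Book value $97,988.
Year 7: DB = ⌊$97,988 × 150%/9⌋ = $16,331; SL = ⌊$57,688/3⌋ = $19,229 → take SL $19,229. Book value $78,759.
Year 8: DB = ⌊$78,759 × 150%/9⌋ = $13,126; SL = ⌊$38,459/2⌋ = $19,229 → take SL $19,229. Book value $59,530.

$59,530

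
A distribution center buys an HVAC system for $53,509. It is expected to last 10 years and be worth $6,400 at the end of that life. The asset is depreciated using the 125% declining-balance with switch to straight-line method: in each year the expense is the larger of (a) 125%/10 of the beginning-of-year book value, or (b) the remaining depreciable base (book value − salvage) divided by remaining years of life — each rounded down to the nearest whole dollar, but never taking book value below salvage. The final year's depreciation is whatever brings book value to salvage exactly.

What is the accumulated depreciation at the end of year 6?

$30,464

Depreciable base = $53,509 − $6,400 = $47,109.
Year 1: DB = ⌊$53,509 × 125%/10⌋ = $6,688; SL = ⌊$47,109/10⌋ = $4,710 → take DB $6,688. Book value $46,821.
Year 2: DB = ⌊$46,821 × 125%/10⌋ = $5,852; SL = ⌊$40,421/9⌋ = $4,491 → take DB $5,852. Book value $40,969.
Year 3: DB = ⌊$40,969 × 125%/10⌋ = $5,121; SL = ⌊$34,569/8⌋ = $4,321 → take DB $5,121. Book value $35,848.
Year 4: DB = ⌊$35,848 × 125%/10⌋ = $4,481; SL = ⌊$29,448/7⌋ = $4,206 → take DB $4,481. Book value $31,367.
Year 5: DB = ⌊$31,367 × 125%/10⌋ = $3,920; SL = ⌊$24,967/6⌋ = $4,161 → take SL $4,161. Book value $27,206.
Year 6: DB = ⌊$27,206 × 125%/10⌋ = $3,400; SL = ⌊$20,806/5⌋ = $4,161 → take SL $4,161. Book value $23,045.
Accumulated through year 6 = $53,509 − $23,045 = $30,464.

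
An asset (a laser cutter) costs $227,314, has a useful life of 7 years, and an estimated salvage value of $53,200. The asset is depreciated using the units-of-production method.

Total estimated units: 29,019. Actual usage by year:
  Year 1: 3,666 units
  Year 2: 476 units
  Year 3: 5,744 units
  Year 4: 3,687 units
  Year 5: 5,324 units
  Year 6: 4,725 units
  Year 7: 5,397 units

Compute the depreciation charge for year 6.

Depreciable base = $227,314 − $53,200 = $174,114.
Rate = $174,114 / 29,019 units = $6 per unit.
Year 1: 3,666 × $6 = $21,996. Book value $205,318.
Year 2: 476 × $6 = $2,856. Book value $202,462.
Year 3: 5,744 × $6 = $34,464. Book value $167,998.
Year 4: 3,687 × $6 = $22,122. Book value $145,876.
Year 5: 5,324 × $6 = $31,944. Book value $113,932.
Year 6: 4,725 × $6 = $28,350. Book value $85,582.

$28,350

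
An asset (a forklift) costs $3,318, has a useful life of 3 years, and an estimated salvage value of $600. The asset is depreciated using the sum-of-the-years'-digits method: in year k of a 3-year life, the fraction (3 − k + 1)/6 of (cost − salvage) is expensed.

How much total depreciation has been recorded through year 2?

$2,265

Depreciable base = $3,318 − $600 = $2,718.
Sum of the years' digits = 3+2+1 = 6.
Year 1: $2,718 × 3/6 = $1,359. Book value $1,959.
Year 2: $2,718 × 2/6 = $906. Book value $1,053.
Accumulated through year 2 = $3,318 − $1,053 = $2,265.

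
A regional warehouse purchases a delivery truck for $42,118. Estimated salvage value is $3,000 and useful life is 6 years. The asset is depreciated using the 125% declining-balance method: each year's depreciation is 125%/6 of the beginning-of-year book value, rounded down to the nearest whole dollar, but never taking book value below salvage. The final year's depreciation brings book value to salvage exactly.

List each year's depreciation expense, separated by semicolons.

$8,774; $6,946; $5,499; $4,353; $3,447; $10,099

Depreciable base = $42,118 − $3,000 = $39,118.
Year 1: ⌊$42,118 × 125%/6⌋ = $8,774. Book value $33,344.
Year 2: ⌊$33,344 × 125%/6⌋ = $6,946. Book value $26,398.
Year 3: ⌊$26,398 × 125%/6⌋ = $5,499. Book value $20,899.
Year 4: ⌊$20,899 × 125%/6⌋ = $4,353. Book value $16,546.
Year 5: ⌊$16,546 × 125%/6⌋ = $3,447. Book value $13,099.
Year 6 (final): $13,099 − $3,000 = $10,099. Book value $3,000.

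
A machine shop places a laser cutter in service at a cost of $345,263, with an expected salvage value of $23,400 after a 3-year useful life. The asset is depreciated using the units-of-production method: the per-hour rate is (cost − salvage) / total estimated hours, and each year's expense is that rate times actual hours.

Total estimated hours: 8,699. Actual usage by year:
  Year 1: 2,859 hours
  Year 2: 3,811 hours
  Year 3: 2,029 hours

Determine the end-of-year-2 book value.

$98,473

Depreciable base = $345,263 − $23,400 = $321,863.
Rate = $321,863 / 8,699 hours = $37 per hour.
Year 1: 2,859 × $37 = $105,783. Book value $239,480.
Year 2: 3,811 × $37 = $141,007. Book value $98,473.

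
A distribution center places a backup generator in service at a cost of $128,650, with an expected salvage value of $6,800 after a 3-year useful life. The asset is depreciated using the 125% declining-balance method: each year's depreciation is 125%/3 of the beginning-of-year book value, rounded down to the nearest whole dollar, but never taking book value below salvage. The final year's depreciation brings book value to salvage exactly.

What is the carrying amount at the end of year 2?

Depreciable base = $128,650 − $6,800 = $121,850.
Year 1: ⌊$128,650 × 125%/3⌋ = $53,604. Book value $75,046.
Year 2: ⌊$75,046 × 125%/3⌋ = $31,269. Book value $43,777.

$43,777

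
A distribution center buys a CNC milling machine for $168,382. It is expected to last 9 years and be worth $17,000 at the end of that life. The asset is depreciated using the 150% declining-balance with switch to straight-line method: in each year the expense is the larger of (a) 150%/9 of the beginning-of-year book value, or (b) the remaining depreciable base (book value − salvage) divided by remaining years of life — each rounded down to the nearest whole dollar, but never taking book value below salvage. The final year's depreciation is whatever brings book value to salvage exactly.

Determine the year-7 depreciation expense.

$12,668

Depreciable base = $168,382 − $17,000 = $151,382.
Year 1: DB = ⌊$168,382 × 150%/9⌋ = $28,063; SL = ⌊$151,382/9⌋ = $16,820 → take DB $28,063. Book value $140,319.
Year 2: DB = ⌊$140,319 × 150%/9⌋ = $23,386; SL = ⌊$123,319/8⌋ = $15,414 → take DB $23,386. Book value $116,933.
Year 3: DB = ⌊$116,933 × 150%/9⌋ = $19,488; SL = ⌊$99,933/7⌋ = $14,276 → take DB $19,488. Book value $97,445.
Year 4: DB = ⌊$97,445 × 150%/9⌋ = $16,240; SL = ⌊$80,445/6⌋ = $13,407 → take DB $16,240. Book value $81,205.
Year 5: DB = ⌊$81,205 × 150%/9⌋ = $13,534; SL = ⌊$64,205/5⌋ = $12,841 → take DB $13,534. Book value $67,671.
Year 6: DB = ⌊$67,671 × 150%/9⌋ = $11,278; SL = ⌊$50,671/4⌋ = $12,667 → take SL $12,667. Book value $55,004.
Year 7: DB = ⌊$55,004 × 150%/9⌋ = $9,167; SL = ⌊$38,004/3⌋ = $12,668 → take SL $12,668. Book value $42,336.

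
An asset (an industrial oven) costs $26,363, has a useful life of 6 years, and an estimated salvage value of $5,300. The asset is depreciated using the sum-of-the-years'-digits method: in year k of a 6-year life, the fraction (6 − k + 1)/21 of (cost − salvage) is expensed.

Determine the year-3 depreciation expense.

$4,012

Depreciable base = $26,363 − $5,300 = $21,063.
Sum of the years' digits = 6+5+4+3+2+1 = 21.
Year 1: $21,063 × 6/21 = $6,018. Book value $20,345.
Year 2: $21,063 × 5/21 = $5,015. Book value $15,330.
Year 3: $21,063 × 4/21 = $4,012. Book value $11,318.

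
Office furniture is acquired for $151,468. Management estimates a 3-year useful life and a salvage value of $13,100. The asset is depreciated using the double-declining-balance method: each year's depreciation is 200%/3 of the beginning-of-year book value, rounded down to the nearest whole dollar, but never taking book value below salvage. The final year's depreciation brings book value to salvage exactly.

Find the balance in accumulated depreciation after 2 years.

$134,638

Depreciable base = $151,468 − $13,100 = $138,368.
Year 1: ⌊$151,468 × 200%/3⌋ = $100,978. Book value $50,490.
Year 2: ⌊$50,490 × 200%/3⌋ = $33,660. Book value $16,830.
Accumulated through year 2 = $151,468 − $16,830 = $134,638.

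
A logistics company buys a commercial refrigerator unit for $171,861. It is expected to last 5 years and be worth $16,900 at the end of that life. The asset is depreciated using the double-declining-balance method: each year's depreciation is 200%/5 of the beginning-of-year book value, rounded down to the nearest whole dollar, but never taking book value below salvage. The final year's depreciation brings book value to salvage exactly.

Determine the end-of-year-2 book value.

$61,871

Depreciable base = $171,861 − $16,900 = $154,961.
Year 1: ⌊$171,861 × 200%/5⌋ = $68,744. Book value $103,117.
Year 2: ⌊$103,117 × 200%/5⌋ = $41,246. Book value $61,871.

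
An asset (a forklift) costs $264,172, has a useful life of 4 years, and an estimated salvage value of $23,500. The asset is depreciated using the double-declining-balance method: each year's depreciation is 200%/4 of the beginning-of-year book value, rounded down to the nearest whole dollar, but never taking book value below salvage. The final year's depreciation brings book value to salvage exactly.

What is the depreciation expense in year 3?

Depreciable base = $264,172 − $23,500 = $240,672.
Year 1: ⌊$264,172 × 200%/4⌋ = $132,086. Book value $132,086.
Year 2: ⌊$132,086 × 200%/4⌋ = $66,043. Book value $66,043.
Year 3: ⌊$66,043 × 200%/4⌋ = $33,021. Book value $33,022.

$33,021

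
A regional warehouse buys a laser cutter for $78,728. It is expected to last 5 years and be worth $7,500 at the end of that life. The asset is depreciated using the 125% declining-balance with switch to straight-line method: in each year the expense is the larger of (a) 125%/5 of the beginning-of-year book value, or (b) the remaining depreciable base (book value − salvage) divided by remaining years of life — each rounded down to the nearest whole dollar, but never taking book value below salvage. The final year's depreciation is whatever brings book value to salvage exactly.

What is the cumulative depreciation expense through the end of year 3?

Depreciable base = $78,728 − $7,500 = $71,228.
Year 1: DB = ⌊$78,728 × 125%/5⌋ = $19,682; SL = ⌊$71,228/5⌋ = $14,245 → take DB $19,682. Book value $59,046.
Year 2: DB = ⌊$59,046 × 125%/5⌋ = $14,761; SL = ⌊$51,546/4⌋ = $12,886 → take DB $14,761. Book value $44,285.
Year 3: DB = ⌊$44,285 × 125%/5⌋ = $11,071; SL = ⌊$36,785/3⌋ = $12,261 → take SL $12,261. Book value $32,024.
Accumulated through year 3 = $78,728 − $32,024 = $46,704.

$46,704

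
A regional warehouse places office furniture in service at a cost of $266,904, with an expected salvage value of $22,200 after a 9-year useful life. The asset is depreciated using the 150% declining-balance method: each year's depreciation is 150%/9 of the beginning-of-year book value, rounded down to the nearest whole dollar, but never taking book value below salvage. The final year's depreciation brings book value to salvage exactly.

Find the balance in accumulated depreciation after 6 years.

Depreciable base = $266,904 − $22,200 = $244,704.
Year 1: ⌊$266,904 × 150%/9⌋ = $44,484. Book value $222,420.
Year 2: ⌊$222,420 × 150%/9⌋ = $37,070. Book value $185,350.
Year 3: ⌊$185,350 × 150%/9⌋ = $30,891. Book value $154,459.
Year 4: ⌊$154,459 × 150%/9⌋ = $25,743. Book value $128,716.
Year 5: ⌊$128,716 × 150%/9⌋ = $21,452. Book value $107,264.
Year 6: ⌊$107,264 × 150%/9⌋ = $17,877. Book value $89,387.
Accumulated through year 6 = $266,904 − $89,387 = $177,517.

$177,517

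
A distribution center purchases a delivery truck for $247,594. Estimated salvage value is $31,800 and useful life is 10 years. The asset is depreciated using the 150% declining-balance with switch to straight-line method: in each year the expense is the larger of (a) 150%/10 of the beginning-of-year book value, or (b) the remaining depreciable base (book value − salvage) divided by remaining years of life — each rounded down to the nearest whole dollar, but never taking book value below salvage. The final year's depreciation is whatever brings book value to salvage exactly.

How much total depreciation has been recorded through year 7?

Depreciable base = $247,594 − $31,800 = $215,794.
Year 1: DB = ⌊$247,594 × 150%/10⌋ = $37,139; SL = ⌊$215,794/10⌋ = $21,579 → take DB $37,139. Book value $210,455.
Year 2: DB = ⌊$210,455 × 150%/10⌋ = $31,568; SL = ⌊$178,655/9⌋ = $19,850 → take DB $31,568. Book value $178,887.
Year 3: DB = ⌊$178,887 × 150%/10⌋ = $26,833; SL = ⌊$147,087/8⌋ = $18,385 → take DB $26,833. Book value $152,054.
Year 4: DB = ⌊$152,054 × 150%/10⌋ = $22,808; SL = ⌊$120,254/7⌋ = $17,179 → take DB $22,808. Book value $129,246.
Year 5: DB = ⌊$129,246 × 150%/10⌋ = $19,386; SL = ⌊$97,446/6⌋ = $16,241 → take DB $19,386. Book value $109,860.
Year 6: DB = ⌊$109,860 × 150%/10⌋ = $16,479; SL = ⌊$78,060/5⌋ = $15,612 → take DB $16,479. Book value $93,381.
Year 7: DB = ⌊$93,381 × 150%/10⌋ = $14,007; SL = ⌊$61,581/4⌋ = $15,395 → take SL $15,395. Book value $77,986.
Accumulated through year 7 = $247,594 − $77,986 = $169,608.

$169,608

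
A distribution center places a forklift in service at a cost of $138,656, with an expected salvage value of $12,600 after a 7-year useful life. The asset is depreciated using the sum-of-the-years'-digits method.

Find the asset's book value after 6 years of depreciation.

$17,102

Depreciable base = $138,656 − $12,600 = $126,056.
Sum of the years' digits = 7+6+5+4+3+2+1 = 28.
Year 1: $126,056 × 7/28 = $31,514. Book value $107,142.
Year 2: $126,056 × 6/28 = $27,012. Book value $80,130.
Year 3: $126,056 × 5/28 = $22,510. Book value $57,620.
Year 4: $126,056 × 4/28 = $18,008. Book value $39,612.
Year 5: $126,056 × 3/28 = $13,506. Book value $26,106.
Year 6: $126,056 × 2/28 = $9,004. Book value $17,102.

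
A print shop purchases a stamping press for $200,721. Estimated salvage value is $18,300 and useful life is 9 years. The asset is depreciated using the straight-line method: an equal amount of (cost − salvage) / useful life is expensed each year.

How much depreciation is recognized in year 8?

$20,269

Depreciable base = $200,721 − $18,300 = $182,421.
Annual expense = $182,421 / 9 = $20,269.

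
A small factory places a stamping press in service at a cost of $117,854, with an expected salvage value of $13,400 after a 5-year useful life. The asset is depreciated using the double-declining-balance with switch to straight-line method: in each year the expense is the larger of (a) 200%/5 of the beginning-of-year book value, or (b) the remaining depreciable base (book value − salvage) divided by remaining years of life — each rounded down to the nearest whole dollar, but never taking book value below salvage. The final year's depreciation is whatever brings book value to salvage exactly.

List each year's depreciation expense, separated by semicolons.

$47,141; $28,285; $16,971; $10,182; $1,875

Depreciable base = $117,854 − $13,400 = $104,454.
Year 1: DB = ⌊$117,854 × 200%/5⌋ = $47,141; SL = ⌊$104,454/5⌋ = $20,890 → take DB $47,141. Book value $70,713.
Year 2: DB = ⌊$70,713 × 200%/5⌋ = $28,285; SL = ⌊$57,313/4⌋ = $14,328 → take DB $28,285. Book value $42,428.
Year 3: DB = ⌊$42,428 × 200%/5⌋ = $16,971; SL = ⌊$29,028/3⌋ = $9,676 → take DB $16,971. Book value $25,457.
Year 4: DB = ⌊$25,457 × 200%/5⌋ = $10,182; SL = ⌊$12,057/2⌋ = $6,028 → take DB $10,182. Book value $15,275.
Year 5 (final): $15,275 − $13,400 = $1,875. Book value $13,400.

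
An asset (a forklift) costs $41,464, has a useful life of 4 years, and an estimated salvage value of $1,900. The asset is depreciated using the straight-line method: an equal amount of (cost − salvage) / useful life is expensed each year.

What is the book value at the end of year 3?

Depreciable base = $41,464 − $1,900 = $39,564.
Annual expense = $39,564 / 4 = $9,891.
End of year 1: book value $31,573.
End of year 2: book value $21,682.
End of year 3: book value $11,791.

$11,791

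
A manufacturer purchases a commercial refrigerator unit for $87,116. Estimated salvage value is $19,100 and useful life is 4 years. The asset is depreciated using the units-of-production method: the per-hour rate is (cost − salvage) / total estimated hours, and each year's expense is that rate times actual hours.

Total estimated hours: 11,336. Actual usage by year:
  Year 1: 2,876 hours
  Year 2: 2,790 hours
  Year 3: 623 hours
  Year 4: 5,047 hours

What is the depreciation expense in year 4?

Depreciable base = $87,116 − $19,100 = $68,016.
Rate = $68,016 / 11,336 hours = $6 per hour.
Year 1: 2,876 × $6 = $17,256. Book value $69,860.
Year 2: 2,790 × $6 = $16,740. Book value $53,120.
Year 3: 623 × $6 = $3,738. Book value $49,382.
Year 4: 5,047 × $6 = $30,282. Book value $19,100.

$30,282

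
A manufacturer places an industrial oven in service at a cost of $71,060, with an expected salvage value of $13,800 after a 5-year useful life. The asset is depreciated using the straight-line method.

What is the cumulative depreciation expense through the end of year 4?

Depreciable base = $71,060 − $13,800 = $57,260.
Annual expense = $57,260 / 5 = $11,452.
End of year 1: book value $59,608.
End of year 2: book value $48,156.
End of year 3: book value $36,704.
End of year 4: book value $25,252.
Accumulated through year 4 = $71,060 − $25,252 = $45,808.

$45,808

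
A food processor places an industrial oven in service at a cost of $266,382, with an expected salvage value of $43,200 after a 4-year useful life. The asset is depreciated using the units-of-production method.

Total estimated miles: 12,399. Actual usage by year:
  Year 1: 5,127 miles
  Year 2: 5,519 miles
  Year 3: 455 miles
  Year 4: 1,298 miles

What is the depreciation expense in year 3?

$8,190

Depreciable base = $266,382 − $43,200 = $223,182.
Rate = $223,182 / 12,399 miles = $18 per mile.
Year 1: 5,127 × $18 = $92,286. Book value $174,096.
Year 2: 5,519 × $18 = $99,342. Book value $74,754.
Year 3: 455 × $18 = $8,190. Book value $66,564.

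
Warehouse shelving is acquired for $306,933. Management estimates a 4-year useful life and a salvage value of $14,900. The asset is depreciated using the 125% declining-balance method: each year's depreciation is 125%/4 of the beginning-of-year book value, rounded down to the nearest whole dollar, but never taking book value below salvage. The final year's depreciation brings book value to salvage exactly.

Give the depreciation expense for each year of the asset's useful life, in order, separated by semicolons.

$95,916; $65,942; $45,335; $84,840

Depreciable base = $306,933 − $14,900 = $292,033.
Year 1: ⌊$306,933 × 125%/4⌋ = $95,916. Book value $211,017.
Year 2: ⌊$211,017 × 125%/4⌋ = $65,942. Book value $145,075.
Year 3: ⌊$145,075 × 125%/4⌋ = $45,335. Book value $99,740.
Year 4 (final): $99,740 − $14,900 = $84,840. Book value $14,900.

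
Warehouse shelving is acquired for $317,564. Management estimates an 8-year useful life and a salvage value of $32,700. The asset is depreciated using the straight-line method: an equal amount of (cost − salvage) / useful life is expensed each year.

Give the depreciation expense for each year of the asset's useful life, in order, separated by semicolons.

$35,608; $35,608; $35,608; $35,608; $35,608; $35,608; $35,608; $35,608

Depreciable base = $317,564 − $32,700 = $284,864.
Annual expense = $284,864 / 8 = $35,608.
End of year 1: book value $281,956.
End of year 2: book value $246,348.
End of year 3: book value $210,740.
End of year 4: book value $175,132.
End of year 5: book value $139,524.
End of year 6: book value $103,916.
End of year 7: book value $68,308.
End of year 8: book value $32,700.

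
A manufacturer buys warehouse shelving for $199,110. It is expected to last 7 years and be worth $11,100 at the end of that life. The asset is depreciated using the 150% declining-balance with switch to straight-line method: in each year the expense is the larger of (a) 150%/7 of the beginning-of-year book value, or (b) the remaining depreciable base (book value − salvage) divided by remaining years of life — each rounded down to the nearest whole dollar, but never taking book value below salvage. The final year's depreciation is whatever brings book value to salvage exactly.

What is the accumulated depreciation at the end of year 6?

Depreciable base = $199,110 − $11,100 = $188,010.
Year 1: DB = ⌊$199,110 × 150%/7⌋ = $42,666; SL = ⌊$188,010/7⌋ = $26,858 → take DB $42,666. Book value $156,444.
Year 2: DB = ⌊$156,444 × 150%/7⌋ = $33,523; SL = ⌊$145,344/6⌋ = $24,224 → take DB $33,523. Book value $122,921.
Year 3: DB = ⌊$122,921 × 150%/7⌋ = $26,340; SL = ⌊$111,821/5⌋ = $22,364 → take DB $26,340. Book value $96,581.
Year 4: DB = ⌊$96,581 × 150%/7⌋ = $20,695; SL = ⌊$85,481/4⌋ = $21,370 → take SL $21,370. Book value $75,211.
Year 5: DB = ⌊$75,211 × 150%/7⌋ = $16,116; SL = ⌊$64,111/3⌋ = $21,370 → take SL $21,370. Book value $53,841.
Year 6: DB = ⌊$53,841 × 150%/7⌋ = $11,537; SL = ⌊$42,741/2⌋ = $21,370 → take SL $21,370. Book value $32,471.
Accumulated through year 6 = $199,110 − $32,471 = $166,639.

$166,639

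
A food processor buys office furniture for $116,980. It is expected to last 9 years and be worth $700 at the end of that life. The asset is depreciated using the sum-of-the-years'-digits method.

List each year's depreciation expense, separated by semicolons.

Depreciable base = $116,980 − $700 = $116,280.
Sum of the years' digits = 9+8+7+6+5+4+3+2+1 = 45.
Year 1: $116,280 × 9/45 = $23,256. Book value $93,724.
Year 2: $116,280 × 8/45 = $20,672. Book value $73,052.
Year 3: $116,280 × 7/45 = $18,088. Book value $54,964.
Year 4: $116,280 × 6/45 = $15,504. Book value $39,460.
Year 5: $116,280 × 5/45 = $12,920. Book value $26,540.
Year 6: $116,280 × 4/45 = $10,336. Book value $16,204.
Year 7: $116,280 × 3/45 = $7,752. Book value $8,452.
Year 8: $116,280 × 2/45 = $5,168. Book value $3,284.
Year 9: $116,280 × 1/45 = $2,584. Book value $700.

$23,256; $20,672; $18,088; $15,504; $12,920; $10,336; $7,752; $5,168; $2,584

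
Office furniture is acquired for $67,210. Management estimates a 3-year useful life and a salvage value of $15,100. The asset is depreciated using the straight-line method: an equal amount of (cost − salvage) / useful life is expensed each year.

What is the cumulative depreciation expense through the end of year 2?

$34,740

Depreciable base = $67,210 − $15,100 = $52,110.
Annual expense = $52,110 / 3 = $17,370.
End of year 1: book value $49,840.
End of year 2: book value $32,470.
Accumulated through year 2 = $67,210 − $32,470 = $34,740.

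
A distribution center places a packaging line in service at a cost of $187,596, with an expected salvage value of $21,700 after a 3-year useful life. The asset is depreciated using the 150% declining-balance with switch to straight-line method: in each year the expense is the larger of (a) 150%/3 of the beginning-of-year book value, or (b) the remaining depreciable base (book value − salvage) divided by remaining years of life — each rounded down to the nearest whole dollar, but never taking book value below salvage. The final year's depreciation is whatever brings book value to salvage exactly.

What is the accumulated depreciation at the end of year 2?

$140,697

Depreciable base = $187,596 − $21,700 = $165,896.
Year 1: DB = ⌊$187,596 × 150%/3⌋ = $93,798; SL = ⌊$165,896/3⌋ = $55,298 → take DB $93,798. Book value $93,798.
Year 2: DB = ⌊$93,798 × 150%/3⌋ = $46,899; SL = ⌊$72,098/2⌋ = $36,049 → take DB $46,899. Book value $46,899.
Accumulated through year 2 = $187,596 − $46,899 = $140,697.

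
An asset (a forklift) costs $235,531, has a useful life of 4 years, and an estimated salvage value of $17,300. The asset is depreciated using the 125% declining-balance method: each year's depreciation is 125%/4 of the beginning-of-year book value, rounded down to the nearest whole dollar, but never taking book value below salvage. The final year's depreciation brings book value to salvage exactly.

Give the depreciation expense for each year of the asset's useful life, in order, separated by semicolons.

$73,603; $50,602; $34,789; $59,237

Depreciable base = $235,531 − $17,300 = $218,231.
Year 1: ⌊$235,531 × 125%/4⌋ = $73,603. Book value $161,928.
Year 2: ⌊$161,928 × 125%/4⌋ = $50,602. Book value $111,326.
Year 3: ⌊$111,326 × 125%/4⌋ = $34,789. Book value $76,537.
Year 4 (final): $76,537 − $17,300 = $59,237. Book value $17,300.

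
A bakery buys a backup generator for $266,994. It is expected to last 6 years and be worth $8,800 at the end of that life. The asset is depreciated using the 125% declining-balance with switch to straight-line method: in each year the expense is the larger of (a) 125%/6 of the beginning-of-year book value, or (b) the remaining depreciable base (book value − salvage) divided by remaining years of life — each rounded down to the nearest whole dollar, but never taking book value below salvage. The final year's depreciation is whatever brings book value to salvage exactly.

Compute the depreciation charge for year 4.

$39,634

Depreciable base = $266,994 − $8,800 = $258,194.
Year 1: DB = ⌊$266,994 × 125%/6⌋ = $55,623; SL = ⌊$258,194/6⌋ = $43,032 → take DB $55,623. Book value $211,371.
Year 2: DB = ⌊$211,371 × 125%/6⌋ = $44,035; SL = ⌊$202,571/5⌋ = $40,514 → take DB $44,035. Book value $167,336.
Year 3: DB = ⌊$167,336 × 125%/6⌋ = $34,861; SL = ⌊$158,536/4⌋ = $39,634 → take SL $39,634. Book value $127,702.
Year 4: DB = ⌊$127,702 × 125%/6⌋ = $26,604; SL = ⌊$118,902/3⌋ = $39,634 → take SL $39,634. Book value $88,068.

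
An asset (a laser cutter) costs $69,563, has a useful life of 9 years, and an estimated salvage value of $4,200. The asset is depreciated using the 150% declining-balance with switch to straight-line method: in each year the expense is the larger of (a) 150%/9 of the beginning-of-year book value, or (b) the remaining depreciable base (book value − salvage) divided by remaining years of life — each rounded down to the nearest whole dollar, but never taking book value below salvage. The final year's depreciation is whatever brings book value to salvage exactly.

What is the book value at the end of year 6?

$21,810

Depreciable base = $69,563 − $4,200 = $65,363.
Year 1: DB = ⌊$69,563 × 150%/9⌋ = $11,593; SL = ⌊$65,363/9⌋ = $7,262 → take DB $11,593. Book value $57,970.
Year 2: DB = ⌊$57,970 × 150%/9⌋ = $9,661; SL = ⌊$53,770/8⌋ = $6,721 → take DB $9,661. Book value $48,309.
Year 3: DB = ⌊$48,309 × 150%/9⌋ = $8,051; SL = ⌊$44,109/7⌋ = $6,301 → take DB $8,051. Book value $40,258.
Year 4: DB = ⌊$40,258 × 150%/9⌋ = $6,709; SL = ⌊$36,058/6⌋ = $6,009 → take DB $6,709. Book value $33,549.
Year 5: DB = ⌊$33,549 × 150%/9⌋ = $5,591; SL = ⌊$29,349/5⌋ = $5,869 → take SL $5,869. Book value $27,680.
Year 6: DB = ⌊$27,680 × 150%/9⌋ = $4,613; SL = ⌊$23,480/4⌋ = $5,870 → take SL $5,870. Book value $21,810.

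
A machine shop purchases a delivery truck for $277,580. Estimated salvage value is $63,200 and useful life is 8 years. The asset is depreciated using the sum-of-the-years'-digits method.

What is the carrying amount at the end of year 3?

$152,525

Depreciable base = $277,580 − $63,200 = $214,380.
Sum of the years' digits = 8+7+6+5+4+3+2+1 = 36.
Year 1: $214,380 × 8/36 = $47,640. Book value $229,940.
Year 2: $214,380 × 7/36 = $41,685. Book value $188,255.
Year 3: $214,380 × 6/36 = $35,730. Book value $152,525.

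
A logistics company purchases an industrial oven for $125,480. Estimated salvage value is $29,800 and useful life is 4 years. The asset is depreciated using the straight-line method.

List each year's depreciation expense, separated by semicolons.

$23,920; $23,920; $23,920; $23,920

Depreciable base = $125,480 − $29,800 = $95,680.
Annual expense = $95,680 / 4 = $23,920.
End of year 1: book value $101,560.
End of year 2: book value $77,640.
End of year 3: book value $53,720.
End of year 4: book value $29,800.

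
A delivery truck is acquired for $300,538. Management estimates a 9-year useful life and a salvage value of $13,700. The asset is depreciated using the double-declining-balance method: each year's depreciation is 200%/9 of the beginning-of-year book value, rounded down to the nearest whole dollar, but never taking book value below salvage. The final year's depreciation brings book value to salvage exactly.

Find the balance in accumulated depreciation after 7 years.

$248,788

Depreciable base = $300,538 − $13,700 = $286,838.
Year 1: ⌊$300,538 × 200%/9⌋ = $66,786. Book value $233,752.
Year 2: ⌊$233,752 × 200%/9⌋ = $51,944. Book value $181,808.
Year 3: ⌊$181,808 × 200%/9⌋ = $40,401. Book value $141,407.
Year 4: ⌊$141,407 × 200%/9⌋ = $31,423. Book value $109,984.
Year 5: ⌊$109,984 × 200%/9⌋ = $24,440. Book value $85,544.
Year 6: ⌊$85,544 × 200%/9⌋ = $19,009. Book value $66,535.
Year 7: ⌊$66,535 × 200%/9⌋ = $14,785. Book value $51,750.
Accumulated through year 7 = $300,538 − $51,750 = $248,788.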